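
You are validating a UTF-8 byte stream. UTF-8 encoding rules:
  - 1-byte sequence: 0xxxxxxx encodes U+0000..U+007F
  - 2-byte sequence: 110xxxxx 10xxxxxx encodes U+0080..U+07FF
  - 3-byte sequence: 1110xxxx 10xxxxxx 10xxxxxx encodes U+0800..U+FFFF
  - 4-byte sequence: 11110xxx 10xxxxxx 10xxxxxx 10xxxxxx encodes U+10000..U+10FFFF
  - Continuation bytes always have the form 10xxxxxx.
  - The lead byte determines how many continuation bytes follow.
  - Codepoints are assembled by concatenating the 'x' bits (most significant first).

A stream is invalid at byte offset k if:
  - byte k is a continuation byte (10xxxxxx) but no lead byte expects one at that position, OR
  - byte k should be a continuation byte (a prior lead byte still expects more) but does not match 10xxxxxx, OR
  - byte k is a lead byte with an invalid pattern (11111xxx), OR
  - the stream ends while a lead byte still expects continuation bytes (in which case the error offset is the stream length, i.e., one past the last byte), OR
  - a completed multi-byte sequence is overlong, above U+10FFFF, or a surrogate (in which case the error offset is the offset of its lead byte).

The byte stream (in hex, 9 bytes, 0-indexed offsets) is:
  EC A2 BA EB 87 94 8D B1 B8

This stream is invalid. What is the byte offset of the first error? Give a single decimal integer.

Byte[0]=EC: 3-byte lead, need 2 cont bytes. acc=0xC
Byte[1]=A2: continuation. acc=(acc<<6)|0x22=0x322
Byte[2]=BA: continuation. acc=(acc<<6)|0x3A=0xC8BA
Completed: cp=U+C8BA (starts at byte 0)
Byte[3]=EB: 3-byte lead, need 2 cont bytes. acc=0xB
Byte[4]=87: continuation. acc=(acc<<6)|0x07=0x2C7
Byte[5]=94: continuation. acc=(acc<<6)|0x14=0xB1D4
Completed: cp=U+B1D4 (starts at byte 3)
Byte[6]=8D: INVALID lead byte (not 0xxx/110x/1110/11110)

Answer: 6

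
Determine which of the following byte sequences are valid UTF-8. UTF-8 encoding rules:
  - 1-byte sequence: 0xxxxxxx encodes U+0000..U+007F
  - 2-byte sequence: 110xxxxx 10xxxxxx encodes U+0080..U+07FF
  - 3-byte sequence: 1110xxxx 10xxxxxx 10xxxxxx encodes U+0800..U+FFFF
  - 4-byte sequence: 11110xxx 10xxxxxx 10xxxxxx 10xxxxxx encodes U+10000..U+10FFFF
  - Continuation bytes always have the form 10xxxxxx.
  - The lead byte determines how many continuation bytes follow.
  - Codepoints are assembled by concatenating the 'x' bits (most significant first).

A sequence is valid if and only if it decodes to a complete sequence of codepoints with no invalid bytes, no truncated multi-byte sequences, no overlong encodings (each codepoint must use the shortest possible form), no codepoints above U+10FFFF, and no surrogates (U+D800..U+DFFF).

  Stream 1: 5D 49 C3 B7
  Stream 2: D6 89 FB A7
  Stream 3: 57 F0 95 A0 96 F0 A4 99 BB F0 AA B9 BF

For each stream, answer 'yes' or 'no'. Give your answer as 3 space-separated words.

Stream 1: decodes cleanly. VALID
Stream 2: error at byte offset 2. INVALID
Stream 3: decodes cleanly. VALID

Answer: yes no yes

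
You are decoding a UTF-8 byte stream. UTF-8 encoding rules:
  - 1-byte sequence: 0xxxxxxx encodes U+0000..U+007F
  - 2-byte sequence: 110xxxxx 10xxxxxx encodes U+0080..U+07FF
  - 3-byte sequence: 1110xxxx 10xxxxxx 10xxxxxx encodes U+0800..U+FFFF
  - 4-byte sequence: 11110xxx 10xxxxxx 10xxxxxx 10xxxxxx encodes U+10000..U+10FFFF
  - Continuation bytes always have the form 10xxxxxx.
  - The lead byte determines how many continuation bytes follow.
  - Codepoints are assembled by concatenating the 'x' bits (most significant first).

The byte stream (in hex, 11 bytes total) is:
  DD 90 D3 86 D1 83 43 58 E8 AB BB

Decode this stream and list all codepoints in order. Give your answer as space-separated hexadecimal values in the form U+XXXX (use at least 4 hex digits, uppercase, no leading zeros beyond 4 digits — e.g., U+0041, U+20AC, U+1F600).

Answer: U+0750 U+04C6 U+0443 U+0043 U+0058 U+8AFB

Derivation:
Byte[0]=DD: 2-byte lead, need 1 cont bytes. acc=0x1D
Byte[1]=90: continuation. acc=(acc<<6)|0x10=0x750
Completed: cp=U+0750 (starts at byte 0)
Byte[2]=D3: 2-byte lead, need 1 cont bytes. acc=0x13
Byte[3]=86: continuation. acc=(acc<<6)|0x06=0x4C6
Completed: cp=U+04C6 (starts at byte 2)
Byte[4]=D1: 2-byte lead, need 1 cont bytes. acc=0x11
Byte[5]=83: continuation. acc=(acc<<6)|0x03=0x443
Completed: cp=U+0443 (starts at byte 4)
Byte[6]=43: 1-byte ASCII. cp=U+0043
Byte[7]=58: 1-byte ASCII. cp=U+0058
Byte[8]=E8: 3-byte lead, need 2 cont bytes. acc=0x8
Byte[9]=AB: continuation. acc=(acc<<6)|0x2B=0x22B
Byte[10]=BB: continuation. acc=(acc<<6)|0x3B=0x8AFB
Completed: cp=U+8AFB (starts at byte 8)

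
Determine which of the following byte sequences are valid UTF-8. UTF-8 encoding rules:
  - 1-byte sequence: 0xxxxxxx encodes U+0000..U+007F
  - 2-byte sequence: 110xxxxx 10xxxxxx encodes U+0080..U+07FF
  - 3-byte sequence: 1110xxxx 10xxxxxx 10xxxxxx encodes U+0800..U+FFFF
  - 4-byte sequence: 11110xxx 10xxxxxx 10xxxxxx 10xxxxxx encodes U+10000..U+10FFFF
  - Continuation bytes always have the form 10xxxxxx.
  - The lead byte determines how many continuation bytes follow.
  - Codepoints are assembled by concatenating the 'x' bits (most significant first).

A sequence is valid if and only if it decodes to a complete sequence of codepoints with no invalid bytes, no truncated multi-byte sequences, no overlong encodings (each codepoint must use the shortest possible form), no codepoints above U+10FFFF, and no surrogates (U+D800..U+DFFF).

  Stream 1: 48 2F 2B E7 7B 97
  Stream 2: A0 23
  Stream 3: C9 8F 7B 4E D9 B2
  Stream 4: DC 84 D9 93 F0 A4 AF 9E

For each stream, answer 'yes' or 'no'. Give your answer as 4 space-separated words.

Stream 1: error at byte offset 4. INVALID
Stream 2: error at byte offset 0. INVALID
Stream 3: decodes cleanly. VALID
Stream 4: decodes cleanly. VALID

Answer: no no yes yes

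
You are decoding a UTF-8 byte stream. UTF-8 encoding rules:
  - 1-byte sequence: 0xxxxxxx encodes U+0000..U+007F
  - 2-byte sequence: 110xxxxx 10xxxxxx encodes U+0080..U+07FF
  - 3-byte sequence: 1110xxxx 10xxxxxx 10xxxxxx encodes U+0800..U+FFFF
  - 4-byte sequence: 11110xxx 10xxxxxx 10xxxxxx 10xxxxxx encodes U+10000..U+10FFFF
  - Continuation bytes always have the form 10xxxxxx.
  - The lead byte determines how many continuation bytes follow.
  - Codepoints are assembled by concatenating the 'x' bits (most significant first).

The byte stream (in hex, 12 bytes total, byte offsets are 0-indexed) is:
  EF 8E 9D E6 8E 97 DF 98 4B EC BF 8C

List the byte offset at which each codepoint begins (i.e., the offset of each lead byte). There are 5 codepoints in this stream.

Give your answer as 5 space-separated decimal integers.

Answer: 0 3 6 8 9

Derivation:
Byte[0]=EF: 3-byte lead, need 2 cont bytes. acc=0xF
Byte[1]=8E: continuation. acc=(acc<<6)|0x0E=0x3CE
Byte[2]=9D: continuation. acc=(acc<<6)|0x1D=0xF39D
Completed: cp=U+F39D (starts at byte 0)
Byte[3]=E6: 3-byte lead, need 2 cont bytes. acc=0x6
Byte[4]=8E: continuation. acc=(acc<<6)|0x0E=0x18E
Byte[5]=97: continuation. acc=(acc<<6)|0x17=0x6397
Completed: cp=U+6397 (starts at byte 3)
Byte[6]=DF: 2-byte lead, need 1 cont bytes. acc=0x1F
Byte[7]=98: continuation. acc=(acc<<6)|0x18=0x7D8
Completed: cp=U+07D8 (starts at byte 6)
Byte[8]=4B: 1-byte ASCII. cp=U+004B
Byte[9]=EC: 3-byte lead, need 2 cont bytes. acc=0xC
Byte[10]=BF: continuation. acc=(acc<<6)|0x3F=0x33F
Byte[11]=8C: continuation. acc=(acc<<6)|0x0C=0xCFCC
Completed: cp=U+CFCC (starts at byte 9)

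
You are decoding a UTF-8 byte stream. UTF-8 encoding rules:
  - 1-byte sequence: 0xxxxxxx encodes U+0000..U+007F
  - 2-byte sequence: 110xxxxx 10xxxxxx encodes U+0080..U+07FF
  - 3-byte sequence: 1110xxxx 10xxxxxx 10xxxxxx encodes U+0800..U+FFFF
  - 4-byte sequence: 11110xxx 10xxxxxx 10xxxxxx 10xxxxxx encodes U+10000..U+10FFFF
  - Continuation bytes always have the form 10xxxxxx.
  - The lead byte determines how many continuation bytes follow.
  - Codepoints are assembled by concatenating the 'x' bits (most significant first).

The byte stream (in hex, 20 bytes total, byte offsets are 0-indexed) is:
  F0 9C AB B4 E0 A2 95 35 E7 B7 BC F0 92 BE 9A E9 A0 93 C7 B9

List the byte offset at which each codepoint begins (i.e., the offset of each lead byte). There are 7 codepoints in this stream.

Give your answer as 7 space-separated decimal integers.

Byte[0]=F0: 4-byte lead, need 3 cont bytes. acc=0x0
Byte[1]=9C: continuation. acc=(acc<<6)|0x1C=0x1C
Byte[2]=AB: continuation. acc=(acc<<6)|0x2B=0x72B
Byte[3]=B4: continuation. acc=(acc<<6)|0x34=0x1CAF4
Completed: cp=U+1CAF4 (starts at byte 0)
Byte[4]=E0: 3-byte lead, need 2 cont bytes. acc=0x0
Byte[5]=A2: continuation. acc=(acc<<6)|0x22=0x22
Byte[6]=95: continuation. acc=(acc<<6)|0x15=0x895
Completed: cp=U+0895 (starts at byte 4)
Byte[7]=35: 1-byte ASCII. cp=U+0035
Byte[8]=E7: 3-byte lead, need 2 cont bytes. acc=0x7
Byte[9]=B7: continuation. acc=(acc<<6)|0x37=0x1F7
Byte[10]=BC: continuation. acc=(acc<<6)|0x3C=0x7DFC
Completed: cp=U+7DFC (starts at byte 8)
Byte[11]=F0: 4-byte lead, need 3 cont bytes. acc=0x0
Byte[12]=92: continuation. acc=(acc<<6)|0x12=0x12
Byte[13]=BE: continuation. acc=(acc<<6)|0x3E=0x4BE
Byte[14]=9A: continuation. acc=(acc<<6)|0x1A=0x12F9A
Completed: cp=U+12F9A (starts at byte 11)
Byte[15]=E9: 3-byte lead, need 2 cont bytes. acc=0x9
Byte[16]=A0: continuation. acc=(acc<<6)|0x20=0x260
Byte[17]=93: continuation. acc=(acc<<6)|0x13=0x9813
Completed: cp=U+9813 (starts at byte 15)
Byte[18]=C7: 2-byte lead, need 1 cont bytes. acc=0x7
Byte[19]=B9: continuation. acc=(acc<<6)|0x39=0x1F9
Completed: cp=U+01F9 (starts at byte 18)

Answer: 0 4 7 8 11 15 18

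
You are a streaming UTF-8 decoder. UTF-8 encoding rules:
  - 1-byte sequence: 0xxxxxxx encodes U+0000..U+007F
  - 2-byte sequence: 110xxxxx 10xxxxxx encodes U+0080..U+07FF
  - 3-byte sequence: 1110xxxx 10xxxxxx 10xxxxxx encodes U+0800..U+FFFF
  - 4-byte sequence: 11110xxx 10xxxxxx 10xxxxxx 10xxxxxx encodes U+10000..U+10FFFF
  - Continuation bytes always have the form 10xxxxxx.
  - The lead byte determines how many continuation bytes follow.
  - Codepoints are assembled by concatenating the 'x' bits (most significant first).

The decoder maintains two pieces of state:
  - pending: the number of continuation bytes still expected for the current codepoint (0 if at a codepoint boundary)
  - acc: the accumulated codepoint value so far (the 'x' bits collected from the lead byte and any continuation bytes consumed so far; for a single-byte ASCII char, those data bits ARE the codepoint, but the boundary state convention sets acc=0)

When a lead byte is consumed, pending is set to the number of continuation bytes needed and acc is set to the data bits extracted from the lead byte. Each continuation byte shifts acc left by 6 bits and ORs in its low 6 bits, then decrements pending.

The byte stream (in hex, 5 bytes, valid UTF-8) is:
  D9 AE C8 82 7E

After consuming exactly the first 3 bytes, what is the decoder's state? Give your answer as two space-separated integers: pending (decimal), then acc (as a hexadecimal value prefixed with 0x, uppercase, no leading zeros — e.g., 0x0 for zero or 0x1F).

Answer: 1 0x8

Derivation:
Byte[0]=D9: 2-byte lead. pending=1, acc=0x19
Byte[1]=AE: continuation. acc=(acc<<6)|0x2E=0x66E, pending=0
Byte[2]=C8: 2-byte lead. pending=1, acc=0x8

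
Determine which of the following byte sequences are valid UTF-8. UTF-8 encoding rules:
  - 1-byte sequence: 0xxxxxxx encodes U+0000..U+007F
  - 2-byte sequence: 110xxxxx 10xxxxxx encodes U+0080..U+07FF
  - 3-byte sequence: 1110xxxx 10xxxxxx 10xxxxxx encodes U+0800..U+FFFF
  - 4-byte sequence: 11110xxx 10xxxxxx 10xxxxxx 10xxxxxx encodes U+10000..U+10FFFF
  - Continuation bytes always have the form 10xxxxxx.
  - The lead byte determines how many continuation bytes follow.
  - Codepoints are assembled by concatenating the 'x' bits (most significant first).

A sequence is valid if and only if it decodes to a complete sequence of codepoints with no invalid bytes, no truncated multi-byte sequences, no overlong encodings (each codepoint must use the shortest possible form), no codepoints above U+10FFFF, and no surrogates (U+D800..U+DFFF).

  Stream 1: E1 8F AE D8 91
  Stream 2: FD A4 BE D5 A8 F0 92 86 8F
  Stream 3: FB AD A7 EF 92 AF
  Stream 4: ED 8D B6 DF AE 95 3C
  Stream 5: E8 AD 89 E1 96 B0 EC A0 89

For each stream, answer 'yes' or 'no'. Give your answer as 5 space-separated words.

Stream 1: decodes cleanly. VALID
Stream 2: error at byte offset 0. INVALID
Stream 3: error at byte offset 0. INVALID
Stream 4: error at byte offset 5. INVALID
Stream 5: decodes cleanly. VALID

Answer: yes no no no yes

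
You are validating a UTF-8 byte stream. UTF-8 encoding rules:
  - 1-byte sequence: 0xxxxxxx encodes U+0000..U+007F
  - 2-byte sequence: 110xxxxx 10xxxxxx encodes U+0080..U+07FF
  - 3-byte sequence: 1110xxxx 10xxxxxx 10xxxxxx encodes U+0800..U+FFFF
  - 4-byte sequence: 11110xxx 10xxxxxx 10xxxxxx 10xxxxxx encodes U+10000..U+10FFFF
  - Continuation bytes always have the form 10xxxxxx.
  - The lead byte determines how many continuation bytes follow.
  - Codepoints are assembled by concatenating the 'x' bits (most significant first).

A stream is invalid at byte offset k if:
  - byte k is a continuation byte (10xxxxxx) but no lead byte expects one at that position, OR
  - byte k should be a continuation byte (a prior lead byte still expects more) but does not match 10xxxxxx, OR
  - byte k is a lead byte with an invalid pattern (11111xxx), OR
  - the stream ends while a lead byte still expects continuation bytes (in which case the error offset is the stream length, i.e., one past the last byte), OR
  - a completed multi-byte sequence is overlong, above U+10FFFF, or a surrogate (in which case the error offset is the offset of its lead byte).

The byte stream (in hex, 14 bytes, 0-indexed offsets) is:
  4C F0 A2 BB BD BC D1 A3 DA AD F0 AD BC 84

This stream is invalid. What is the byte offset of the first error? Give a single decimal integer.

Byte[0]=4C: 1-byte ASCII. cp=U+004C
Byte[1]=F0: 4-byte lead, need 3 cont bytes. acc=0x0
Byte[2]=A2: continuation. acc=(acc<<6)|0x22=0x22
Byte[3]=BB: continuation. acc=(acc<<6)|0x3B=0x8BB
Byte[4]=BD: continuation. acc=(acc<<6)|0x3D=0x22EFD
Completed: cp=U+22EFD (starts at byte 1)
Byte[5]=BC: INVALID lead byte (not 0xxx/110x/1110/11110)

Answer: 5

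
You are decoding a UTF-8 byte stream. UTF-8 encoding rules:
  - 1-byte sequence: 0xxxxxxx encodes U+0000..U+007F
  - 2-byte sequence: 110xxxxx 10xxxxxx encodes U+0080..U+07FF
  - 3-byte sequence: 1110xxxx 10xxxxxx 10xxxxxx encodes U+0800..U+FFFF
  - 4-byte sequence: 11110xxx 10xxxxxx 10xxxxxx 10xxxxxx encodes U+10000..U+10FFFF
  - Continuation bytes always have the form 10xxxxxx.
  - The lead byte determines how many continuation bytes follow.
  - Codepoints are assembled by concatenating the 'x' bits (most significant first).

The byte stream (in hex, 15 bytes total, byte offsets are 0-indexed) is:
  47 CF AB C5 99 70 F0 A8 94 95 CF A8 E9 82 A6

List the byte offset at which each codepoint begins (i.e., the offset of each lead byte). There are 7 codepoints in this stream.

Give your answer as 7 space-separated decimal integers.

Answer: 0 1 3 5 6 10 12

Derivation:
Byte[0]=47: 1-byte ASCII. cp=U+0047
Byte[1]=CF: 2-byte lead, need 1 cont bytes. acc=0xF
Byte[2]=AB: continuation. acc=(acc<<6)|0x2B=0x3EB
Completed: cp=U+03EB (starts at byte 1)
Byte[3]=C5: 2-byte lead, need 1 cont bytes. acc=0x5
Byte[4]=99: continuation. acc=(acc<<6)|0x19=0x159
Completed: cp=U+0159 (starts at byte 3)
Byte[5]=70: 1-byte ASCII. cp=U+0070
Byte[6]=F0: 4-byte lead, need 3 cont bytes. acc=0x0
Byte[7]=A8: continuation. acc=(acc<<6)|0x28=0x28
Byte[8]=94: continuation. acc=(acc<<6)|0x14=0xA14
Byte[9]=95: continuation. acc=(acc<<6)|0x15=0x28515
Completed: cp=U+28515 (starts at byte 6)
Byte[10]=CF: 2-byte lead, need 1 cont bytes. acc=0xF
Byte[11]=A8: continuation. acc=(acc<<6)|0x28=0x3E8
Completed: cp=U+03E8 (starts at byte 10)
Byte[12]=E9: 3-byte lead, need 2 cont bytes. acc=0x9
Byte[13]=82: continuation. acc=(acc<<6)|0x02=0x242
Byte[14]=A6: continuation. acc=(acc<<6)|0x26=0x90A6
Completed: cp=U+90A6 (starts at byte 12)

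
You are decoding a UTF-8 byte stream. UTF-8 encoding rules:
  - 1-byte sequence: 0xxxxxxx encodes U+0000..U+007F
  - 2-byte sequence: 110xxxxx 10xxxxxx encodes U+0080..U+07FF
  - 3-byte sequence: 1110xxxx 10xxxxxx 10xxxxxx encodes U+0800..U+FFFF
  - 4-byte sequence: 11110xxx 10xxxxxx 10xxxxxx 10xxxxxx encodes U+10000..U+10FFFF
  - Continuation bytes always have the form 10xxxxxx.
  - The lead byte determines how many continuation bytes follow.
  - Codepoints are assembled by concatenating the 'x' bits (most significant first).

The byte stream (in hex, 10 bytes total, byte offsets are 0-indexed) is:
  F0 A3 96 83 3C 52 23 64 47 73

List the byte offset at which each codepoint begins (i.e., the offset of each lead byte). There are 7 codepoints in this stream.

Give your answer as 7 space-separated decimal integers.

Answer: 0 4 5 6 7 8 9

Derivation:
Byte[0]=F0: 4-byte lead, need 3 cont bytes. acc=0x0
Byte[1]=A3: continuation. acc=(acc<<6)|0x23=0x23
Byte[2]=96: continuation. acc=(acc<<6)|0x16=0x8D6
Byte[3]=83: continuation. acc=(acc<<6)|0x03=0x23583
Completed: cp=U+23583 (starts at byte 0)
Byte[4]=3C: 1-byte ASCII. cp=U+003C
Byte[5]=52: 1-byte ASCII. cp=U+0052
Byte[6]=23: 1-byte ASCII. cp=U+0023
Byte[7]=64: 1-byte ASCII. cp=U+0064
Byte[8]=47: 1-byte ASCII. cp=U+0047
Byte[9]=73: 1-byte ASCII. cp=U+0073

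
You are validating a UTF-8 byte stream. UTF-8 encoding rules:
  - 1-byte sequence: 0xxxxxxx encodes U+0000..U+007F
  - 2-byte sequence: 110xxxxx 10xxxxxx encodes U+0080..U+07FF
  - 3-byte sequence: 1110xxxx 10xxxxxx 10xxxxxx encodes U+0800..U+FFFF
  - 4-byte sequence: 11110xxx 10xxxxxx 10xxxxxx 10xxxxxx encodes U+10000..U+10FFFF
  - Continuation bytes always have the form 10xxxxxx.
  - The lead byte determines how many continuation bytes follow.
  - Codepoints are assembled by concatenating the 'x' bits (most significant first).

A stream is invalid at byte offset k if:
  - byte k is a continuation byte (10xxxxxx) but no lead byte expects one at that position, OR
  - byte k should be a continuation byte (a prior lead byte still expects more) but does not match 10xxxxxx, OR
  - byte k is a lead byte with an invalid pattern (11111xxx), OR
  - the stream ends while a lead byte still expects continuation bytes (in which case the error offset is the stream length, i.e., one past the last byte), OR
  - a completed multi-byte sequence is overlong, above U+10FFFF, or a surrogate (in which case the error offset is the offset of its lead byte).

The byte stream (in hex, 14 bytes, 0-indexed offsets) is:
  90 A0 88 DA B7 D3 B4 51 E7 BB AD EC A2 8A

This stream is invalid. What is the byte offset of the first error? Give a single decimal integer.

Byte[0]=90: INVALID lead byte (not 0xxx/110x/1110/11110)

Answer: 0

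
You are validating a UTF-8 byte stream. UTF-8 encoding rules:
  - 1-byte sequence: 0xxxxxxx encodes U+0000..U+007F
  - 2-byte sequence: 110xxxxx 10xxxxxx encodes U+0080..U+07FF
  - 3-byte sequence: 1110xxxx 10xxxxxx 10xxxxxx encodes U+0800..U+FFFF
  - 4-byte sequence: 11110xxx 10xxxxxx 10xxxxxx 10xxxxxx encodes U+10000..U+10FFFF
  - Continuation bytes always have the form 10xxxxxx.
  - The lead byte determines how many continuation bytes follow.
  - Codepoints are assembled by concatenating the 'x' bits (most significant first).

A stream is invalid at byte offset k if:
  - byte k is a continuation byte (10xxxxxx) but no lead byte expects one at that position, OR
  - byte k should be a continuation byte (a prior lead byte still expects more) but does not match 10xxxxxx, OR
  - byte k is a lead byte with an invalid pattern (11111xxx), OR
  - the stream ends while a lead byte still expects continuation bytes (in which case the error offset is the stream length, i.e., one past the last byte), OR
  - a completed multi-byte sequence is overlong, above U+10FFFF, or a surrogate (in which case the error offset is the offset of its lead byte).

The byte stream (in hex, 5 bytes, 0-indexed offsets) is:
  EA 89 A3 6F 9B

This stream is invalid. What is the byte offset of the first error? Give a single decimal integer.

Byte[0]=EA: 3-byte lead, need 2 cont bytes. acc=0xA
Byte[1]=89: continuation. acc=(acc<<6)|0x09=0x289
Byte[2]=A3: continuation. acc=(acc<<6)|0x23=0xA263
Completed: cp=U+A263 (starts at byte 0)
Byte[3]=6F: 1-byte ASCII. cp=U+006F
Byte[4]=9B: INVALID lead byte (not 0xxx/110x/1110/11110)

Answer: 4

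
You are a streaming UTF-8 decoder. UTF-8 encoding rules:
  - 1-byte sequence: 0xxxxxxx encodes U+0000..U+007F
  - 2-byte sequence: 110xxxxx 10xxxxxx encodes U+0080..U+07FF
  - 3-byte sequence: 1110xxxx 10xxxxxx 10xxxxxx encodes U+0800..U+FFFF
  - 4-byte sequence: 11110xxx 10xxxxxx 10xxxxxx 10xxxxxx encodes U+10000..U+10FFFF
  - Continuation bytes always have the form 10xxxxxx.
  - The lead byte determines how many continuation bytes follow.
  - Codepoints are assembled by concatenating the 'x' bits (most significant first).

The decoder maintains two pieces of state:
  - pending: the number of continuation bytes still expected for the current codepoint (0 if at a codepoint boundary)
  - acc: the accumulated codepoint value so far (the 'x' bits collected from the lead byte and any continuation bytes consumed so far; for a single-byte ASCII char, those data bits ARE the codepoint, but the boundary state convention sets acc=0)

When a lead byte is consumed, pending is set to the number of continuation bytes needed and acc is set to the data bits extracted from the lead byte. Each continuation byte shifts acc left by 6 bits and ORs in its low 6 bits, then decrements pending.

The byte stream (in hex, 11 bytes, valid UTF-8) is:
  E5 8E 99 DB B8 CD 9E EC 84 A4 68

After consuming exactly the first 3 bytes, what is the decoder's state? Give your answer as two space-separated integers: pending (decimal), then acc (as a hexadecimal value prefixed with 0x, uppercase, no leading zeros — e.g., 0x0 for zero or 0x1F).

Answer: 0 0x5399

Derivation:
Byte[0]=E5: 3-byte lead. pending=2, acc=0x5
Byte[1]=8E: continuation. acc=(acc<<6)|0x0E=0x14E, pending=1
Byte[2]=99: continuation. acc=(acc<<6)|0x19=0x5399, pending=0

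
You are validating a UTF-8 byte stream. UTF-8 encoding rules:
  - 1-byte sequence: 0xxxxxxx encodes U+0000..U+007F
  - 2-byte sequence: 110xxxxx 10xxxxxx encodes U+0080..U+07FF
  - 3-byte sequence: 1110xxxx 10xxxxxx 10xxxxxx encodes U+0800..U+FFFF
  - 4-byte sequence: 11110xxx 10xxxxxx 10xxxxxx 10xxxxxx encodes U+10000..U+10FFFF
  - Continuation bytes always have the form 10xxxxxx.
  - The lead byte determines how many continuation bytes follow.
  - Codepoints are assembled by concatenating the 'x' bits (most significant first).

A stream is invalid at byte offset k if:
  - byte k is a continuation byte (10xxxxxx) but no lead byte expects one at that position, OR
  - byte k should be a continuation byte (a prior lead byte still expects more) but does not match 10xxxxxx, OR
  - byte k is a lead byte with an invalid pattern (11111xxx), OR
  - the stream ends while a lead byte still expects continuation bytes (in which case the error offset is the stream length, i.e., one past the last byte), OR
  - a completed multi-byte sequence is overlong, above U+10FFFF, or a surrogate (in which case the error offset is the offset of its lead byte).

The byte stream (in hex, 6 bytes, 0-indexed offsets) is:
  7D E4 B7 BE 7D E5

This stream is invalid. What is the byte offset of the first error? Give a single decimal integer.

Byte[0]=7D: 1-byte ASCII. cp=U+007D
Byte[1]=E4: 3-byte lead, need 2 cont bytes. acc=0x4
Byte[2]=B7: continuation. acc=(acc<<6)|0x37=0x137
Byte[3]=BE: continuation. acc=(acc<<6)|0x3E=0x4DFE
Completed: cp=U+4DFE (starts at byte 1)
Byte[4]=7D: 1-byte ASCII. cp=U+007D
Byte[5]=E5: 3-byte lead, need 2 cont bytes. acc=0x5
Byte[6]: stream ended, expected continuation. INVALID

Answer: 6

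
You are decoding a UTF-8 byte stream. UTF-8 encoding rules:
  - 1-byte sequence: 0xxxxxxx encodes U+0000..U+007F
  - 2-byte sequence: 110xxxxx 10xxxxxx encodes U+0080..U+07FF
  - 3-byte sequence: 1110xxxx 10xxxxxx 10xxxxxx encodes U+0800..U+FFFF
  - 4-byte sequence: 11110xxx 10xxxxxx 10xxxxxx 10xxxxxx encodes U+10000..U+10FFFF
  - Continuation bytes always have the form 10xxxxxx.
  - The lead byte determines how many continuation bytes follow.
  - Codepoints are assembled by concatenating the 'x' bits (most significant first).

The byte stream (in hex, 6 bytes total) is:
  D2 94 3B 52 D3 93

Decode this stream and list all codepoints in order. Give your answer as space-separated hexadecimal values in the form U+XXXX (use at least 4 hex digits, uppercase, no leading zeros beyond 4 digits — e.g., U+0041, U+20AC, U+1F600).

Byte[0]=D2: 2-byte lead, need 1 cont bytes. acc=0x12
Byte[1]=94: continuation. acc=(acc<<6)|0x14=0x494
Completed: cp=U+0494 (starts at byte 0)
Byte[2]=3B: 1-byte ASCII. cp=U+003B
Byte[3]=52: 1-byte ASCII. cp=U+0052
Byte[4]=D3: 2-byte lead, need 1 cont bytes. acc=0x13
Byte[5]=93: continuation. acc=(acc<<6)|0x13=0x4D3
Completed: cp=U+04D3 (starts at byte 4)

Answer: U+0494 U+003B U+0052 U+04D3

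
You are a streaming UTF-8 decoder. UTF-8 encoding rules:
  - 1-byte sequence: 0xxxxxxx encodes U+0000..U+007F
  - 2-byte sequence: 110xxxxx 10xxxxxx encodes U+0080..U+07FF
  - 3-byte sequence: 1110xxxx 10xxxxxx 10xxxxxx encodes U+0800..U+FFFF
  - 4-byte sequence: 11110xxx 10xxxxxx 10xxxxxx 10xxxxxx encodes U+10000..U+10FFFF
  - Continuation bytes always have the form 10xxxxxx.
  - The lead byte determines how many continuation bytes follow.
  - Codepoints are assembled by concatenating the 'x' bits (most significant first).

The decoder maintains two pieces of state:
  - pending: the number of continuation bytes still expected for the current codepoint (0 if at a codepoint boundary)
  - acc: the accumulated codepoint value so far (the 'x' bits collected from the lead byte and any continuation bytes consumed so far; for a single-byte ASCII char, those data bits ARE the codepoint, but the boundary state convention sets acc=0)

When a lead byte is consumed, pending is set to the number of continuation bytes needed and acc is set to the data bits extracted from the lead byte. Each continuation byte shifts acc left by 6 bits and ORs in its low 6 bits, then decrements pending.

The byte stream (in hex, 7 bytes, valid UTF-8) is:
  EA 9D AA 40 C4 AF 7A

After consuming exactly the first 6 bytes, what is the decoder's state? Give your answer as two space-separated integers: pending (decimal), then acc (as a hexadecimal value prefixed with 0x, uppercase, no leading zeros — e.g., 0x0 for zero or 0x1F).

Answer: 0 0x12F

Derivation:
Byte[0]=EA: 3-byte lead. pending=2, acc=0xA
Byte[1]=9D: continuation. acc=(acc<<6)|0x1D=0x29D, pending=1
Byte[2]=AA: continuation. acc=(acc<<6)|0x2A=0xA76A, pending=0
Byte[3]=40: 1-byte. pending=0, acc=0x0
Byte[4]=C4: 2-byte lead. pending=1, acc=0x4
Byte[5]=AF: continuation. acc=(acc<<6)|0x2F=0x12F, pending=0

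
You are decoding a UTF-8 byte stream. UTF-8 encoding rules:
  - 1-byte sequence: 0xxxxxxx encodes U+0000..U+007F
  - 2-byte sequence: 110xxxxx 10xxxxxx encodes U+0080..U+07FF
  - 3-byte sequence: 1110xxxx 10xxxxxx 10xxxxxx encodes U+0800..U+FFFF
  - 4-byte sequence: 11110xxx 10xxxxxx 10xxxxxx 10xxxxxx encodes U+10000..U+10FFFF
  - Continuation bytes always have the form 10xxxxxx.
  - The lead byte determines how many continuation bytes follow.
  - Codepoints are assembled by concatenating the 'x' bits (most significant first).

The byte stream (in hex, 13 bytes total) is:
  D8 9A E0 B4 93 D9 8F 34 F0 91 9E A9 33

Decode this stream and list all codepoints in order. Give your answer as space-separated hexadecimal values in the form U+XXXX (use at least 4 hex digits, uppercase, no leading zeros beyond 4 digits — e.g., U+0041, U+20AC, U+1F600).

Answer: U+061A U+0D13 U+064F U+0034 U+117A9 U+0033

Derivation:
Byte[0]=D8: 2-byte lead, need 1 cont bytes. acc=0x18
Byte[1]=9A: continuation. acc=(acc<<6)|0x1A=0x61A
Completed: cp=U+061A (starts at byte 0)
Byte[2]=E0: 3-byte lead, need 2 cont bytes. acc=0x0
Byte[3]=B4: continuation. acc=(acc<<6)|0x34=0x34
Byte[4]=93: continuation. acc=(acc<<6)|0x13=0xD13
Completed: cp=U+0D13 (starts at byte 2)
Byte[5]=D9: 2-byte lead, need 1 cont bytes. acc=0x19
Byte[6]=8F: continuation. acc=(acc<<6)|0x0F=0x64F
Completed: cp=U+064F (starts at byte 5)
Byte[7]=34: 1-byte ASCII. cp=U+0034
Byte[8]=F0: 4-byte lead, need 3 cont bytes. acc=0x0
Byte[9]=91: continuation. acc=(acc<<6)|0x11=0x11
Byte[10]=9E: continuation. acc=(acc<<6)|0x1E=0x45E
Byte[11]=A9: continuation. acc=(acc<<6)|0x29=0x117A9
Completed: cp=U+117A9 (starts at byte 8)
Byte[12]=33: 1-byte ASCII. cp=U+0033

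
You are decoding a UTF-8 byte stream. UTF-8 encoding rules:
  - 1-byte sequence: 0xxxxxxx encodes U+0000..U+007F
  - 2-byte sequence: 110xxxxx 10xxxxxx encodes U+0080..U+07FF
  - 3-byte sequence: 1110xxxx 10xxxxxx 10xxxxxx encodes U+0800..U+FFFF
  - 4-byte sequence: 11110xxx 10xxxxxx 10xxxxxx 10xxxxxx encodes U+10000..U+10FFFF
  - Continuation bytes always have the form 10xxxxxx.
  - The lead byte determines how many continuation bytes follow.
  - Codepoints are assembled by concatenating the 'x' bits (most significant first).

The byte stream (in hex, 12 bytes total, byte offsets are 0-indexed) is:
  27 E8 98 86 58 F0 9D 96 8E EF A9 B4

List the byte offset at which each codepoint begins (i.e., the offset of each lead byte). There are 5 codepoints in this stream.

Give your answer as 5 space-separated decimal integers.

Answer: 0 1 4 5 9

Derivation:
Byte[0]=27: 1-byte ASCII. cp=U+0027
Byte[1]=E8: 3-byte lead, need 2 cont bytes. acc=0x8
Byte[2]=98: continuation. acc=(acc<<6)|0x18=0x218
Byte[3]=86: continuation. acc=(acc<<6)|0x06=0x8606
Completed: cp=U+8606 (starts at byte 1)
Byte[4]=58: 1-byte ASCII. cp=U+0058
Byte[5]=F0: 4-byte lead, need 3 cont bytes. acc=0x0
Byte[6]=9D: continuation. acc=(acc<<6)|0x1D=0x1D
Byte[7]=96: continuation. acc=(acc<<6)|0x16=0x756
Byte[8]=8E: continuation. acc=(acc<<6)|0x0E=0x1D58E
Completed: cp=U+1D58E (starts at byte 5)
Byte[9]=EF: 3-byte lead, need 2 cont bytes. acc=0xF
Byte[10]=A9: continuation. acc=(acc<<6)|0x29=0x3E9
Byte[11]=B4: continuation. acc=(acc<<6)|0x34=0xFA74
Completed: cp=U+FA74 (starts at byte 9)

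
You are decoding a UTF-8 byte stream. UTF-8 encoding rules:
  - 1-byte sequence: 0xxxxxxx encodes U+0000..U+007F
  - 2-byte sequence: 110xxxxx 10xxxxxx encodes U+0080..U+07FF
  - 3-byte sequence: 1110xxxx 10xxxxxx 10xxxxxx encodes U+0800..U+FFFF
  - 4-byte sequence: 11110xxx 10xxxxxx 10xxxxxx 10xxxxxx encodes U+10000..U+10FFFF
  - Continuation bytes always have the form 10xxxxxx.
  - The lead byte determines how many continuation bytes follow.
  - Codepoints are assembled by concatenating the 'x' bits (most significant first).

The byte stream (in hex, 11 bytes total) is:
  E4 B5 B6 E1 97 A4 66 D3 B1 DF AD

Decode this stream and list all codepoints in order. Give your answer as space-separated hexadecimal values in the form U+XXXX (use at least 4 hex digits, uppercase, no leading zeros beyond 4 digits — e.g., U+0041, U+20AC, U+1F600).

Answer: U+4D76 U+15E4 U+0066 U+04F1 U+07ED

Derivation:
Byte[0]=E4: 3-byte lead, need 2 cont bytes. acc=0x4
Byte[1]=B5: continuation. acc=(acc<<6)|0x35=0x135
Byte[2]=B6: continuation. acc=(acc<<6)|0x36=0x4D76
Completed: cp=U+4D76 (starts at byte 0)
Byte[3]=E1: 3-byte lead, need 2 cont bytes. acc=0x1
Byte[4]=97: continuation. acc=(acc<<6)|0x17=0x57
Byte[5]=A4: continuation. acc=(acc<<6)|0x24=0x15E4
Completed: cp=U+15E4 (starts at byte 3)
Byte[6]=66: 1-byte ASCII. cp=U+0066
Byte[7]=D3: 2-byte lead, need 1 cont bytes. acc=0x13
Byte[8]=B1: continuation. acc=(acc<<6)|0x31=0x4F1
Completed: cp=U+04F1 (starts at byte 7)
Byte[9]=DF: 2-byte lead, need 1 cont bytes. acc=0x1F
Byte[10]=AD: continuation. acc=(acc<<6)|0x2D=0x7ED
Completed: cp=U+07ED (starts at byte 9)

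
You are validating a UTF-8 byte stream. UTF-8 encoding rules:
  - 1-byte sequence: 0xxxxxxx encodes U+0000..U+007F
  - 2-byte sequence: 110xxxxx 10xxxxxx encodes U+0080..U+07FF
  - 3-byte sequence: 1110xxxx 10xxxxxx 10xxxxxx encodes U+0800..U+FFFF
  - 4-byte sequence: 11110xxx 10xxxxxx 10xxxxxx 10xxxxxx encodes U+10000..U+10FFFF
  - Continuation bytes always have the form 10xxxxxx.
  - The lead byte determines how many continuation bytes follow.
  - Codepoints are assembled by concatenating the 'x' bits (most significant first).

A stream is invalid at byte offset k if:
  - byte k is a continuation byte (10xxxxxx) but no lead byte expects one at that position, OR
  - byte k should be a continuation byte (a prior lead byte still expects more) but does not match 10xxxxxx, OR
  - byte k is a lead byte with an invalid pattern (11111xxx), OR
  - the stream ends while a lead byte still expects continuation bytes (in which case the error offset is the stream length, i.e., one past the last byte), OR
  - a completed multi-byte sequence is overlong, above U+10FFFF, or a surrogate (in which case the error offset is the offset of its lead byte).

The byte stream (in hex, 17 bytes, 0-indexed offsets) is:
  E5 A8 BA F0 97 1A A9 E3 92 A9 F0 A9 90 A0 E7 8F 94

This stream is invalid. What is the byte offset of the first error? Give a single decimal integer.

Answer: 5

Derivation:
Byte[0]=E5: 3-byte lead, need 2 cont bytes. acc=0x5
Byte[1]=A8: continuation. acc=(acc<<6)|0x28=0x168
Byte[2]=BA: continuation. acc=(acc<<6)|0x3A=0x5A3A
Completed: cp=U+5A3A (starts at byte 0)
Byte[3]=F0: 4-byte lead, need 3 cont bytes. acc=0x0
Byte[4]=97: continuation. acc=(acc<<6)|0x17=0x17
Byte[5]=1A: expected 10xxxxxx continuation. INVALID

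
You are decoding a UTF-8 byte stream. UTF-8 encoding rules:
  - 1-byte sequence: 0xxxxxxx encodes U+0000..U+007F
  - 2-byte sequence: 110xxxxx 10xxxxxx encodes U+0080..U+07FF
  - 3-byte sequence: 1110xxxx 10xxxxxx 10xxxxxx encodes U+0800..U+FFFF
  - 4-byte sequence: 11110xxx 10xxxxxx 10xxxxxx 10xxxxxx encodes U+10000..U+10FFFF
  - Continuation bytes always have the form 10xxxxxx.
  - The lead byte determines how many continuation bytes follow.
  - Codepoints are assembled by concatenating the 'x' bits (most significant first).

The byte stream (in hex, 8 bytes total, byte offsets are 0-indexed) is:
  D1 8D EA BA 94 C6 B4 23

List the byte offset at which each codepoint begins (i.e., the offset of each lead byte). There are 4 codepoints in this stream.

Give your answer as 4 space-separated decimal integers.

Answer: 0 2 5 7

Derivation:
Byte[0]=D1: 2-byte lead, need 1 cont bytes. acc=0x11
Byte[1]=8D: continuation. acc=(acc<<6)|0x0D=0x44D
Completed: cp=U+044D (starts at byte 0)
Byte[2]=EA: 3-byte lead, need 2 cont bytes. acc=0xA
Byte[3]=BA: continuation. acc=(acc<<6)|0x3A=0x2BA
Byte[4]=94: continuation. acc=(acc<<6)|0x14=0xAE94
Completed: cp=U+AE94 (starts at byte 2)
Byte[5]=C6: 2-byte lead, need 1 cont bytes. acc=0x6
Byte[6]=B4: continuation. acc=(acc<<6)|0x34=0x1B4
Completed: cp=U+01B4 (starts at byte 5)
Byte[7]=23: 1-byte ASCII. cp=U+0023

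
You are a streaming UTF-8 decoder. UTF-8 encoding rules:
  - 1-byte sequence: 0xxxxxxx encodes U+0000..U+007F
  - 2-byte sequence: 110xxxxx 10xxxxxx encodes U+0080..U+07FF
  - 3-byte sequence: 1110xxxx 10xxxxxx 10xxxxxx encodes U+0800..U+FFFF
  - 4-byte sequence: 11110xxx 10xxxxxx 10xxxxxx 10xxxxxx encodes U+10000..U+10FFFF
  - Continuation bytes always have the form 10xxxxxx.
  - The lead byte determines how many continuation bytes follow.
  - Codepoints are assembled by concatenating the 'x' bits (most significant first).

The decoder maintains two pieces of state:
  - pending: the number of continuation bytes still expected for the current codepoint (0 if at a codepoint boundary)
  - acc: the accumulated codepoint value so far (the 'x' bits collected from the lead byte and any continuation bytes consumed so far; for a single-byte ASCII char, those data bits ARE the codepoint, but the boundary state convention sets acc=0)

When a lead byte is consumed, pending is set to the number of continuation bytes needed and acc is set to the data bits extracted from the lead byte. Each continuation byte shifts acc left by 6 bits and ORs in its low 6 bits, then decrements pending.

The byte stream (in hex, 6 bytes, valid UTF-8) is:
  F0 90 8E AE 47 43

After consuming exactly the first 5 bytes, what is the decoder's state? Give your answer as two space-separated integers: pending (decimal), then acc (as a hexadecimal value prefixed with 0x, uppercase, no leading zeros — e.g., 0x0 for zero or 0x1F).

Byte[0]=F0: 4-byte lead. pending=3, acc=0x0
Byte[1]=90: continuation. acc=(acc<<6)|0x10=0x10, pending=2
Byte[2]=8E: continuation. acc=(acc<<6)|0x0E=0x40E, pending=1
Byte[3]=AE: continuation. acc=(acc<<6)|0x2E=0x103AE, pending=0
Byte[4]=47: 1-byte. pending=0, acc=0x0

Answer: 0 0x0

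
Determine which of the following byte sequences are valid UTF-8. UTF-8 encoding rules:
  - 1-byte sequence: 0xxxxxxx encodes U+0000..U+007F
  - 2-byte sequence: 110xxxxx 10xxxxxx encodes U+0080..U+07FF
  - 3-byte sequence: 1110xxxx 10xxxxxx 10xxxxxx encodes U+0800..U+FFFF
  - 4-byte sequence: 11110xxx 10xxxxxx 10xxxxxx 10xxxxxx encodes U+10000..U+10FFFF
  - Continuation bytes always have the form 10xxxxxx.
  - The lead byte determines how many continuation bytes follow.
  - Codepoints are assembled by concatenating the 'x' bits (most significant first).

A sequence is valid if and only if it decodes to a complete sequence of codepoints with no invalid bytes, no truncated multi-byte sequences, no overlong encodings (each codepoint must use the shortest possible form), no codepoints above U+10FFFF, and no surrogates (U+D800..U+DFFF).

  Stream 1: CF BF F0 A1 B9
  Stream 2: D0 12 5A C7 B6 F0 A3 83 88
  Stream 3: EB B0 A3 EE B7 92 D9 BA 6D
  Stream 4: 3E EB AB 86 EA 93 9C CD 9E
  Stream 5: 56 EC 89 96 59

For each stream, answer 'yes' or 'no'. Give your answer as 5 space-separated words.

Answer: no no yes yes yes

Derivation:
Stream 1: error at byte offset 5. INVALID
Stream 2: error at byte offset 1. INVALID
Stream 3: decodes cleanly. VALID
Stream 4: decodes cleanly. VALID
Stream 5: decodes cleanly. VALID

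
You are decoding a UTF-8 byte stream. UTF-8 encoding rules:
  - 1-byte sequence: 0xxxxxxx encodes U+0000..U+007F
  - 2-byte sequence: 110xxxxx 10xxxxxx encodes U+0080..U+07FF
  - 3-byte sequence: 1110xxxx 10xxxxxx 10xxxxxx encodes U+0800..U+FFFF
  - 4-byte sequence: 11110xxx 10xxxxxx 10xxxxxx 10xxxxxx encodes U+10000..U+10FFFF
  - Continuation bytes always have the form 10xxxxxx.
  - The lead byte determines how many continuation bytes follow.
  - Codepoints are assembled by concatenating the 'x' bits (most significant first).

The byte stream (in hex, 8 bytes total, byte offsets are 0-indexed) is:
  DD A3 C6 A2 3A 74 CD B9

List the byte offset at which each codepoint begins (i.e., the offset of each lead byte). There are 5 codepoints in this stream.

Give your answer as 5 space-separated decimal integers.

Byte[0]=DD: 2-byte lead, need 1 cont bytes. acc=0x1D
Byte[1]=A3: continuation. acc=(acc<<6)|0x23=0x763
Completed: cp=U+0763 (starts at byte 0)
Byte[2]=C6: 2-byte lead, need 1 cont bytes. acc=0x6
Byte[3]=A2: continuation. acc=(acc<<6)|0x22=0x1A2
Completed: cp=U+01A2 (starts at byte 2)
Byte[4]=3A: 1-byte ASCII. cp=U+003A
Byte[5]=74: 1-byte ASCII. cp=U+0074
Byte[6]=CD: 2-byte lead, need 1 cont bytes. acc=0xD
Byte[7]=B9: continuation. acc=(acc<<6)|0x39=0x379
Completed: cp=U+0379 (starts at byte 6)

Answer: 0 2 4 5 6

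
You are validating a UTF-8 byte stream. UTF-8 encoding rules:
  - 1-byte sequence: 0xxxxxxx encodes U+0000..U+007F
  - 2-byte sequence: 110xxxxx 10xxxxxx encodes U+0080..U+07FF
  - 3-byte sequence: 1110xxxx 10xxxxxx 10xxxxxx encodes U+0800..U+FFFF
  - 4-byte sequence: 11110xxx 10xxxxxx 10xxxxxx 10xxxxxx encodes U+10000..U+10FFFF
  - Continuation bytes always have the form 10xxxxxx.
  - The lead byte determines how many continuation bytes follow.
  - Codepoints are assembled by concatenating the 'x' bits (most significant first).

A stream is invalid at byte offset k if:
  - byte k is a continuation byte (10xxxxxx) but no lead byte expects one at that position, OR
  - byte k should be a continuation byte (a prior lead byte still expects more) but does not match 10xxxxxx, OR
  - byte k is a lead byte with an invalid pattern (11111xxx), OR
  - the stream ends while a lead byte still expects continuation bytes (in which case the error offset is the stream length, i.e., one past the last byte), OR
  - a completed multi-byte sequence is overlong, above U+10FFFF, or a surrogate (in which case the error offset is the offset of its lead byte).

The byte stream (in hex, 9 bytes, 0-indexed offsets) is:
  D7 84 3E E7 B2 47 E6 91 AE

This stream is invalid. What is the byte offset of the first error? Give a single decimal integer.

Byte[0]=D7: 2-byte lead, need 1 cont bytes. acc=0x17
Byte[1]=84: continuation. acc=(acc<<6)|0x04=0x5C4
Completed: cp=U+05C4 (starts at byte 0)
Byte[2]=3E: 1-byte ASCII. cp=U+003E
Byte[3]=E7: 3-byte lead, need 2 cont bytes. acc=0x7
Byte[4]=B2: continuation. acc=(acc<<6)|0x32=0x1F2
Byte[5]=47: expected 10xxxxxx continuation. INVALID

Answer: 5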